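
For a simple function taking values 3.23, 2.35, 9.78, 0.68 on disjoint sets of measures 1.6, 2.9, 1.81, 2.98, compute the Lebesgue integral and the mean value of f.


Step 1: Integral = sum(value_i * measure_i)
= 3.23*1.6 + 2.35*2.9 + 9.78*1.81 + 0.68*2.98
= 5.168 + 6.815 + 17.7018 + 2.0264
= 31.7112
Step 2: Total measure of domain = 1.6 + 2.9 + 1.81 + 2.98 = 9.29
Step 3: Average value = 31.7112 / 9.29 = 3.413477


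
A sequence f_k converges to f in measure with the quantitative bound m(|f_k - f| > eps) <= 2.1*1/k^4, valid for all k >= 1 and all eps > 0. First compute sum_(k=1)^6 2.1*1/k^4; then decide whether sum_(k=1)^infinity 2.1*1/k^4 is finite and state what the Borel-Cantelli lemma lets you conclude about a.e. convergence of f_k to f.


Step 1: List the terms 2.1*1/k^4 for k = 1 to 6:
  k=1: 2.1
  k=2: 0.13125
  k=3: 0.025926
  k=4: 0.008203
  k=5: 0.00336
  k=6: 0.00162
Step 2: Partial sum = 2.1 + 0.13125 + 0.025926 + 0.008203 + 0.00336 + 0.00162
     = 2.270359
Step 3: The full series sum_(k>=1) 2.1*1/k^4 converges (p-series with p = 4 > 1; a constant multiple of a convergent series converges).
Step 4: Fix eps > 0. Since sum_k m(|f_k - f| > eps) < infinity, the Borel-Cantelli lemma gives
        m(limsup_k {|f_k - f| > eps}) = 0, i.e. for a.e. x, |f_k(x) - f(x)| <= eps for all large k.
        Applying this with eps = 1/j for j = 1, 2, ... and intersecting the countably many full-measure sets,
        for a.e. x we get limsup_k |f_k(x) - f(x)| <= 1/j for every j, hence f_k -> f almost everywhere.
Conclusion: series converges; Borel-Cantelli yields f_k -> f a.e.


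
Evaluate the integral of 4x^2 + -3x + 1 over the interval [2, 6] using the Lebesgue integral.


The Lebesgue integral of a Riemann-integrable function agrees with the Riemann integral.
Antiderivative F(x) = (4/3)x^3 + (-3/2)x^2 + 1x
F(6) = (4/3)*6^3 + (-3/2)*6^2 + 1*6
     = (4/3)*216 + (-3/2)*36 + 1*6
     = 288 + -54 + 6
     = 240
F(2) = 6.666667
Integral = F(6) - F(2) = 240 - 6.666667 = 233.333333


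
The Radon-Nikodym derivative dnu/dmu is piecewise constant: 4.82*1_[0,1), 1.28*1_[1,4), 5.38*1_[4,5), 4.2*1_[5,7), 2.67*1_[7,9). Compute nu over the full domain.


Integrate each piece of the Radon-Nikodym derivative:
Step 1: integral_0^1 4.82 dx = 4.82*(1-0) = 4.82*1 = 4.82
Step 2: integral_1^4 1.28 dx = 1.28*(4-1) = 1.28*3 = 3.84
Step 3: integral_4^5 5.38 dx = 5.38*(5-4) = 5.38*1 = 5.38
Step 4: integral_5^7 4.2 dx = 4.2*(7-5) = 4.2*2 = 8.4
Step 5: integral_7^9 2.67 dx = 2.67*(9-7) = 2.67*2 = 5.34
Total: 4.82 + 3.84 + 5.38 + 8.4 + 5.34 = 27.78


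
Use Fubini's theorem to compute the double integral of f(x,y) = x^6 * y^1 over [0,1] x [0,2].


By Fubini's theorem, the double integral factors as a product of single integrals:
Step 1: integral_0^1 x^6 dx = [x^7/7] from 0 to 1
     = 1^7/7 = 0.142857
Step 2: integral_0^2 y^1 dy = [y^2/2] from 0 to 2
     = 2^2/2 = 2
Step 3: Double integral = 0.142857 * 2 = 0.285714


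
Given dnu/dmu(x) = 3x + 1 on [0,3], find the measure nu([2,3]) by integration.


nu(A) = integral_A (dnu/dmu) dmu = integral_2^3 (3x + 1) dx
Step 1: Antiderivative F(x) = (3/2)x^2 + 1x
Step 2: F(3) = (3/2)*3^2 + 1*3 = 13.5 + 3 = 16.5
Step 3: F(2) = (3/2)*2^2 + 1*2 = 6 + 2 = 8
Step 4: nu([2,3]) = F(3) - F(2) = 16.5 - 8 = 8.5


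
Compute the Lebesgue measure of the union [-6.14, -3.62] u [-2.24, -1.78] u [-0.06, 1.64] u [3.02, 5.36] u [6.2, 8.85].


For pairwise disjoint intervals, m(union) = sum of lengths.
= (-3.62 - -6.14) + (-1.78 - -2.24) + (1.64 - -0.06) + (5.36 - 3.02) + (8.85 - 6.2)
= 2.52 + 0.46 + 1.7 + 2.34 + 2.65
= 9.67


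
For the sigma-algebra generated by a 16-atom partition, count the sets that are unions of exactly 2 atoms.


Each element of F is a union of some subset of the 16 atoms.
Elements that are unions of exactly 2 atoms correspond to 2-element subsets of the 16 atoms.
Count = C(16, 2) = 16! / (2! * 14!) = 120.


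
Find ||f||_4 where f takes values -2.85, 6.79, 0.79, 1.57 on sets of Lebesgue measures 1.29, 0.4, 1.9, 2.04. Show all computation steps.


Step 1: Compute |f_i|^4 for each value:
  |-2.85|^4 = 65.975006
  |6.79|^4 = 2125.588037
  |0.79|^4 = 0.389501
  |1.57|^4 = 6.075732
Step 2: Multiply by measures and sum:
  65.975006 * 1.29 = 85.107758
  2125.588037 * 0.4 = 850.235215
  0.389501 * 1.9 = 0.740052
  6.075732 * 2.04 = 12.394493
Sum = 85.107758 + 850.235215 + 0.740052 + 12.394493 = 948.477518
Step 3: Take the p-th root:
||f||_4 = (948.477518)^(1/4) = 5.549537


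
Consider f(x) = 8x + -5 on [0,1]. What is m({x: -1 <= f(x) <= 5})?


f^(-1)([-1, 5]) = {x : -1 <= 8x + -5 <= 5}
Solving: (-1 - -5)/8 <= x <= (5 - -5)/8
= [0.5, 1.25]
Intersecting with [0,1]: [0.5, 1]
Measure = 1 - 0.5 = 0.5


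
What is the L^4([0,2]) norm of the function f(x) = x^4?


Step 1: ||f||_4 = (integral_0^2 |x^4|^4 dx)^(1/4)
     = (integral_0^2 x^16 dx)^(1/4)
Step 2: integral_0^2 x^16 dx = [x^17/(17)] from 0 to 2 = 2^17/17
     = 131072/17 = 7710.117647
Step 3: ||f||_4 = (7710.117647)^(1/4) = 9.370554


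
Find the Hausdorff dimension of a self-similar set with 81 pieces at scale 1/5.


For a self-similar set with N copies scaled by 1/r:
dim_H = log(N)/log(r) = log(81)/log(5)
= 4.394449/1.609438
= 2.730425


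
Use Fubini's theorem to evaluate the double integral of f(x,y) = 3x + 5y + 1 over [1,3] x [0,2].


By Fubini, integrate in x first, then y.
Step 1: Fix y, integrate over x in [1,3]:
  integral(3x + 5y + 1, x=1..3)
  = 3*(3^2 - 1^2)/2 + (5y + 1)*(3 - 1)
  = 12 + (5y + 1)*2
  = 12 + 10y + 2
  = 14 + 10y
Step 2: Integrate over y in [0,2]:
  integral(14 + 10y, y=0..2)
  = 14*2 + 10*(2^2 - 0^2)/2
  = 28 + 20
  = 48


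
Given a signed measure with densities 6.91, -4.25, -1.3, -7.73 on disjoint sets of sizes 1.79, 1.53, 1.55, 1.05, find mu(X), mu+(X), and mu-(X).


Step 1: Compute signed measure on each set:
  Set 1: 6.91 * 1.79 = 12.3689
  Set 2: -4.25 * 1.53 = -6.5025
  Set 3: -1.3 * 1.55 = -2.015
  Set 4: -7.73 * 1.05 = -8.1165
Step 2: Total signed measure = (12.3689) + (-6.5025) + (-2.015) + (-8.1165)
     = -4.2651
Step 3: Positive part mu+(X) = sum of positive contributions = 12.3689
Step 4: Negative part mu-(X) = |sum of negative contributions| = 16.634


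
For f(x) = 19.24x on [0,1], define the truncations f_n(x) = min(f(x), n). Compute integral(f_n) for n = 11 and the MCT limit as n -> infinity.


f(x) = 19.24x on [0,1]; f_n(x) = min(19.24x, n). At n = 11:
Step 1: f(x) reaches 11 at x = 11/19.24 = 0.571726
Step 2: integral(f_11) = integral(19.24x, 0, 0.571726) + integral(11, 0.571726, 1)
       = 19.24*0.571726^2/2 + 11*(1 - 0.571726)
       = 3.144491 + 4.711019
       = 7.855509
Step 3: As n -> infinity, f_n increases to f, so by MCT integral(f_n) -> integral(f) = 19.24/2 = 9.62.
Convergence: integral(f_11) = 7.855509 -> 9.62 as n -> infinity


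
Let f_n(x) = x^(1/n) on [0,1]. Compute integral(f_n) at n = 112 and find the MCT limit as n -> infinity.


At n = 112: f_112(x) = x^(1/112).
Step 1: integral(x^(1/112), 0, 1) = [x^(1/112+1) / (1/112+1)] from 0 to 1
     = 1 / (1/112 + 1) = 1 / ((112+1)/112) = 112/(112+1)
     = 112/113 = 0.99115
Step 2: As n -> infinity, f_n(x) = x^(1/n) -> 1 for x in (0,1], and f_n is increasing in n.
By MCT, lim_n integral(f_n) = integral(lim_n f_n) = integral(1, 0, 1) = 1.
Step 3: Verify convergence: 112/113 = 0.99115 -> 1


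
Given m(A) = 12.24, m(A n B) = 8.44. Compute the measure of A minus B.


m(A \ B) = m(A) - m(A n B)
= 12.24 - 8.44
= 3.8


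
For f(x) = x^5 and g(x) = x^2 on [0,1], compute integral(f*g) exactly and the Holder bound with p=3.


Step 1: Exact integral of f*g = integral(x^7, 0, 1) = 1/8
     = 0.125
Step 2: Holder bound with p=3, q=1.5:
  ||f||_p = (integral x^15 dx)^(1/3) = (1/16)^(1/3) = 0.39685
  ||g||_q = (integral x^3 dx)^(1/1.5) = (1/4)^(1/1.5) = 0.39685
Step 3: Holder bound = ||f||_p * ||g||_q = 0.39685 * 0.39685 = 0.15749
Verification: 0.125 <= 0.15749 (Holder holds)


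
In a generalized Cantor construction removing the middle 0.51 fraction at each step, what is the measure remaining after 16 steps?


Step 1: At each step, fraction remaining = 1 - 0.51 = 0.49
Step 2: After 16 steps, measure = (0.49)^16
Result = 1.104428e-05


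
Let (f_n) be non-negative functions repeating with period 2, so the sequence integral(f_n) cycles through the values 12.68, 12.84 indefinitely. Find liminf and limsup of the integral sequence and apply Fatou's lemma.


The sequence (integral(f_n)) is periodic with period 2, repeating the values 12.68, 12.84 indefinitely.
Step 1: For a periodic sequence, every tail (a_m, a_(m+1), ...) contains all 2 period values infinitely often.
Step 2: Hence inf of every tail = min of the period values = min(12.68, 12.84) = 12.68.
        liminf_n integral(f_n) = sup over m of (inf of tail from m) = 12.68.
Step 3: Similarly sup of every tail = max of the period values = 12.84.
        limsup_n integral(f_n) = 12.84.
Step 4: Fatou's lemma: integral(liminf_n f_n) <= liminf_n integral(f_n) = 12.68.
        So the integral of the pointwise liminf is at most 12.68.


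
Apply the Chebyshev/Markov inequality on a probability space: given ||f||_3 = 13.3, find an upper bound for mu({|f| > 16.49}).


Chebyshev/Markov inequality: mu(|f| > eps) <= (||f||_p / eps)^p
Step 1: ||f||_3 / eps = 13.3 / 16.49 = 0.806549
Step 2: Raise to power p = 3:
  (0.806549)^3 = 0.524678
Step 3: Therefore mu(|f| > 16.49) <= 0.524678


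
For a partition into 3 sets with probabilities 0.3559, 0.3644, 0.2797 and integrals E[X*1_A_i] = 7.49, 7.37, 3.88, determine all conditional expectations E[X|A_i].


For each cell A_i: E[X|A_i] = E[X*1_A_i] / P(A_i)
Step 1: E[X|A_1] = 7.49 / 0.3559 = 21.045237
Step 2: E[X|A_2] = 7.37 / 0.3644 = 20.225027
Step 3: E[X|A_3] = 3.88 / 0.2797 = 13.872006
Verification: E[X] = sum E[X*1_A_i] = 7.49 + 7.37 + 3.88 = 18.74


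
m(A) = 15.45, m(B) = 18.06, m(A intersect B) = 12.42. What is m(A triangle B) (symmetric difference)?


m(A Delta B) = m(A) + m(B) - 2*m(A n B)
= 15.45 + 18.06 - 2*12.42
= 15.45 + 18.06 - 24.84
= 8.67


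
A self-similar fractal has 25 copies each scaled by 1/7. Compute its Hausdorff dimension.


For a self-similar set with N copies scaled by 1/r:
dim_H = log(N)/log(r) = log(25)/log(7)
= 3.218876/1.94591
= 1.654175


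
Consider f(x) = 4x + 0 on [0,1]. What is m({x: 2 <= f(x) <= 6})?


f^(-1)([2, 6]) = {x : 2 <= 4x + 0 <= 6}
Solving: (2 - 0)/4 <= x <= (6 - 0)/4
= [0.5, 1.5]
Intersecting with [0,1]: [0.5, 1]
Measure = 1 - 0.5 = 0.5


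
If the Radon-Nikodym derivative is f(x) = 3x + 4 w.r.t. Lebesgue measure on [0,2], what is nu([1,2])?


nu(A) = integral_A (dnu/dmu) dmu = integral_1^2 (3x + 4) dx
Step 1: Antiderivative F(x) = (3/2)x^2 + 4x
Step 2: F(2) = (3/2)*2^2 + 4*2 = 6 + 8 = 14
Step 3: F(1) = (3/2)*1^2 + 4*1 = 1.5 + 4 = 5.5
Step 4: nu([1,2]) = F(2) - F(1) = 14 - 5.5 = 8.5


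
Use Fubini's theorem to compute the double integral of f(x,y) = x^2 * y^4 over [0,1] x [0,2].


By Fubini's theorem, the double integral factors as a product of single integrals:
Step 1: integral_0^1 x^2 dx = [x^3/3] from 0 to 1
     = 1^3/3 = 0.333333
Step 2: integral_0^2 y^4 dy = [y^5/5] from 0 to 2
     = 2^5/5 = 6.4
Step 3: Double integral = 0.333333 * 6.4 = 2.133333


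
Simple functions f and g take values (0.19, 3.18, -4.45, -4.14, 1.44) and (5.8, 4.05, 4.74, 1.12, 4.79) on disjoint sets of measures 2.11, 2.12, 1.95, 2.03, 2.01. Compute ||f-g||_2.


Step 1: Compute differences f_i - g_i:
  0.19 - 5.8 = -5.61
  3.18 - 4.05 = -0.87
  -4.45 - 4.74 = -9.19
  -4.14 - 1.12 = -5.26
  1.44 - 4.79 = -3.35
Step 2: Compute |diff|^2 * measure for each set:
  |-5.61|^2 * 2.11 = 31.4721 * 2.11 = 66.406131
  |-0.87|^2 * 2.12 = 0.7569 * 2.12 = 1.604628
  |-9.19|^2 * 1.95 = 84.4561 * 1.95 = 164.689395
  |-5.26|^2 * 2.03 = 27.6676 * 2.03 = 56.165228
  |-3.35|^2 * 2.01 = 11.2225 * 2.01 = 22.557225
Step 3: Sum = 311.422607
Step 4: ||f-g||_2 = (311.422607)^(1/2) = 17.64717


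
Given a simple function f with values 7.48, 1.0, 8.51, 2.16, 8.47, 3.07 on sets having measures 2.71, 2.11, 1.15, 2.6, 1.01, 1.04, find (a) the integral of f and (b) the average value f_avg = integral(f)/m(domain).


Step 1: Integral = sum(value_i * measure_i)
= 7.48*2.71 + 1.0*2.11 + 8.51*1.15 + 2.16*2.6 + 8.47*1.01 + 3.07*1.04
= 20.2708 + 2.11 + 9.7865 + 5.616 + 8.5547 + 3.1928
= 49.5308
Step 2: Total measure of domain = 2.71 + 2.11 + 1.15 + 2.6 + 1.01 + 1.04 = 10.62
Step 3: Average value = 49.5308 / 10.62 = 4.663917


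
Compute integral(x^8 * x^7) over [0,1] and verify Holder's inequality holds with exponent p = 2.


Step 1: Exact integral of f*g = integral(x^15, 0, 1) = 1/16
     = 0.0625
Step 2: Holder bound with p=2, q=2:
  ||f||_p = (integral x^16 dx)^(1/2) = (1/17)^(1/2) = 0.242536
  ||g||_q = (integral x^14 dx)^(1/2) = (1/15)^(1/2) = 0.258199
Step 3: Holder bound = ||f||_p * ||g||_q = 0.242536 * 0.258199 = 0.062622
Verification: 0.0625 <= 0.062622 (Holder holds)


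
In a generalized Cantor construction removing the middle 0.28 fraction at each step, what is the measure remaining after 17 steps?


Step 1: At each step, fraction remaining = 1 - 0.28 = 0.72
Step 2: After 17 steps, measure = (0.72)^17
Result = 0.003755


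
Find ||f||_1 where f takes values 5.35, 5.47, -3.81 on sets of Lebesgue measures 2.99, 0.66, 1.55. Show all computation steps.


Step 1: Compute |f_i|^1 for each value:
  |5.35|^1 = 5.35
  |5.47|^1 = 5.47
  |-3.81|^1 = 3.81
Step 2: Multiply by measures and sum:
  5.35 * 2.99 = 15.9965
  5.47 * 0.66 = 3.6102
  3.81 * 1.55 = 5.9055
Sum = 15.9965 + 3.6102 + 5.9055 = 25.5122
Step 3: Take the p-th root:
||f||_1 = (25.5122)^(1/1) = 25.5122


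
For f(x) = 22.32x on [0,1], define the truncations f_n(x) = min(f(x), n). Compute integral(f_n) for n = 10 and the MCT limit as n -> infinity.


f(x) = 22.32x on [0,1]; f_n(x) = min(22.32x, n). At n = 10:
Step 1: f(x) reaches 10 at x = 10/22.32 = 0.448029
Step 2: integral(f_10) = integral(22.32x, 0, 0.448029) + integral(10, 0.448029, 1)
       = 22.32*0.448029^2/2 + 10*(1 - 0.448029)
       = 2.240143 + 5.519713
       = 7.759857
Step 3: As n -> infinity, f_n increases to f, so by MCT integral(f_n) -> integral(f) = 22.32/2 = 11.16.
Convergence: integral(f_10) = 7.759857 -> 11.16 as n -> infinity


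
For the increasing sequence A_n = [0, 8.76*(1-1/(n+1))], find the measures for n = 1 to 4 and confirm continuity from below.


By continuity of measure from below: if A_n increases to A, then m(A_n) -> m(A).
Here A = [0, 8.76], so m(A) = 8.76
Step 1: a_1 = 8.76*(1 - 1/2) = 4.38, m(A_1) = 4.38
Step 2: a_2 = 8.76*(1 - 1/3) = 5.84, m(A_2) = 5.84
Step 3: a_3 = 8.76*(1 - 1/4) = 6.57, m(A_3) = 6.57
Step 4: a_4 = 8.76*(1 - 1/5) = 7.008, m(A_4) = 7.008
Limit: m(A_n) -> m([0,8.76]) = 8.76


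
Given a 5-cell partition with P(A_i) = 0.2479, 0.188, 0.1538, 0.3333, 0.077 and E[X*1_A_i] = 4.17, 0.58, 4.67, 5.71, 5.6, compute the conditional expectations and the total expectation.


For each cell A_i: E[X|A_i] = E[X*1_A_i] / P(A_i)
Step 1: E[X|A_1] = 4.17 / 0.2479 = 16.821299
Step 2: E[X|A_2] = 0.58 / 0.188 = 3.085106
Step 3: E[X|A_3] = 4.67 / 0.1538 = 30.364109
Step 4: E[X|A_4] = 5.71 / 0.3333 = 17.131713
Step 5: E[X|A_5] = 5.6 / 0.077 = 72.727273
Verification: E[X] = sum E[X*1_A_i] = 4.17 + 0.58 + 4.67 + 5.71 + 5.6 = 20.73


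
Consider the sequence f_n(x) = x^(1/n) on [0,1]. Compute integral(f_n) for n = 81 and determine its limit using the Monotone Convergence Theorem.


At n = 81: f_81(x) = x^(1/81).
Step 1: integral(x^(1/81), 0, 1) = [x^(1/81+1) / (1/81+1)] from 0 to 1
     = 1 / (1/81 + 1) = 1 / ((81+1)/81) = 81/(81+1)
     = 81/82 = 0.987805
Step 2: As n -> infinity, f_n(x) = x^(1/n) -> 1 for x in (0,1], and f_n is increasing in n.
By MCT, lim_n integral(f_n) = integral(lim_n f_n) = integral(1, 0, 1) = 1.
Step 3: Verify convergence: 81/82 = 0.987805 -> 1


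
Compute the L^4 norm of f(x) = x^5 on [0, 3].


Step 1: ||f||_4 = (integral_0^3 |x^5|^4 dx)^(1/4)
     = (integral_0^3 x^20 dx)^(1/4)
Step 2: integral_0^3 x^20 dx = [x^21/(21)] from 0 to 3 = 3^21/21
     = 10460353203/21 = 4.981121e+08
Step 3: ||f||_4 = (4.981121e+08)^(1/4) = 149.393521


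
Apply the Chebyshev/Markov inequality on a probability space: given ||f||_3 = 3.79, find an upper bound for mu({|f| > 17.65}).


Chebyshev/Markov inequality: mu(|f| > eps) <= (||f||_p / eps)^p
Step 1: ||f||_3 / eps = 3.79 / 17.65 = 0.214731
Step 2: Raise to power p = 3:
  (0.214731)^3 = 0.009901
Step 3: Therefore mu(|f| > 17.65) <= 0.009901


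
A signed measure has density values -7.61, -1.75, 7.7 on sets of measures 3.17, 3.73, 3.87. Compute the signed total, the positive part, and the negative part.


Step 1: Compute signed measure on each set:
  Set 1: -7.61 * 3.17 = -24.1237
  Set 2: -1.75 * 3.73 = -6.5275
  Set 3: 7.7 * 3.87 = 29.799
Step 2: Total signed measure = (-24.1237) + (-6.5275) + (29.799)
     = -0.8522
Step 3: Positive part mu+(X) = sum of positive contributions = 29.799
Step 4: Negative part mu-(X) = |sum of negative contributions| = 30.6512


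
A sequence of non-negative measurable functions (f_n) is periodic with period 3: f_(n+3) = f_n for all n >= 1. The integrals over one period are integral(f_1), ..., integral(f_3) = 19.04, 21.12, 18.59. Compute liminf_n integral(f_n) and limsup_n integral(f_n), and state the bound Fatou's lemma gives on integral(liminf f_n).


The sequence (integral(f_n)) is periodic with period 3, repeating the values 19.04, 21.12, 18.59 indefinitely.
Step 1: For a periodic sequence, every tail (a_m, a_(m+1), ...) contains all 3 period values infinitely often.
Step 2: Hence inf of every tail = min of the period values = min(19.04, 21.12, 18.59) = 18.59.
        liminf_n integral(f_n) = sup over m of (inf of tail from m) = 18.59.
Step 3: Similarly sup of every tail = max of the period values = 21.12.
        limsup_n integral(f_n) = 21.12.
Step 4: Fatou's lemma: integral(liminf_n f_n) <= liminf_n integral(f_n) = 18.59.
        So the integral of the pointwise liminf is at most 18.59.


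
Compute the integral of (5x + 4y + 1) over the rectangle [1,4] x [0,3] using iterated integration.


By Fubini, integrate in x first, then y.
Step 1: Fix y, integrate over x in [1,4]:
  integral(5x + 4y + 1, x=1..4)
  = 5*(4^2 - 1^2)/2 + (4y + 1)*(4 - 1)
  = 37.5 + (4y + 1)*3
  = 37.5 + 12y + 3
  = 40.5 + 12y
Step 2: Integrate over y in [0,3]:
  integral(40.5 + 12y, y=0..3)
  = 40.5*3 + 12*(3^2 - 0^2)/2
  = 121.5 + 54
  = 175.5


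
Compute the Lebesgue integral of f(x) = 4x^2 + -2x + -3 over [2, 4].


The Lebesgue integral of a Riemann-integrable function agrees with the Riemann integral.
Antiderivative F(x) = (4/3)x^3 + (-2/2)x^2 + -3x
F(4) = (4/3)*4^3 + (-2/2)*4^2 + -3*4
     = (4/3)*64 + (-2/2)*16 + -3*4
     = 85.333333 + -16 + -12
     = 57.333333
F(2) = 0.666667
Integral = F(4) - F(2) = 57.333333 - 0.666667 = 56.666667


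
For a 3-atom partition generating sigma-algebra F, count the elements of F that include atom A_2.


Each element of F is a union of some subset S of the 3 atoms.
The element contains A_2 iff A_2 is in S.
So we count subsets S of {A_1,...,A_3} with A_2 in S: choose freely among the other 2 atoms.
Count = 2^(3-1) = 2^2 = 4.


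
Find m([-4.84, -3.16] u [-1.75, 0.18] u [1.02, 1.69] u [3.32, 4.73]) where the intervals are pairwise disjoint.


For pairwise disjoint intervals, m(union) = sum of lengths.
= (-3.16 - -4.84) + (0.18 - -1.75) + (1.69 - 1.02) + (4.73 - 3.32)
= 1.68 + 1.93 + 0.67 + 1.41
= 5.69


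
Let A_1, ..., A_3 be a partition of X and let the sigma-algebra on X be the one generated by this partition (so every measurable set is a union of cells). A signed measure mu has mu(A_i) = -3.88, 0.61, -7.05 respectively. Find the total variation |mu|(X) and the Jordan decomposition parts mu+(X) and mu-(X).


Step 1: Every measurable set is a union of atoms (the cells / points), so a Hahn decomposition is
  obtained by grouping atoms by sign: P = union of atoms with mu > 0, N = union of the remaining atoms.
  Atoms in P (indices): 2;  atoms in N (indices): 1, 3
  Positive values: 0.61
  Negative values: -3.88, -7.05
Step 2: mu+(X) = mu(P) = sum of positive atom values = 0.61
Step 3: mu-(X) = -mu(N) = sum of |negative atom values| = 10.93
Step 4: |mu|(X) = mu+(X) + mu-(X) = 0.61 + 10.93 = 11.54


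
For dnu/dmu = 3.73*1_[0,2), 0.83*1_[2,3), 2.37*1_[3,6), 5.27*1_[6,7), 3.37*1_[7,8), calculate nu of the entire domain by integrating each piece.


Integrate each piece of the Radon-Nikodym derivative:
Step 1: integral_0^2 3.73 dx = 3.73*(2-0) = 3.73*2 = 7.46
Step 2: integral_2^3 0.83 dx = 0.83*(3-2) = 0.83*1 = 0.83
Step 3: integral_3^6 2.37 dx = 2.37*(6-3) = 2.37*3 = 7.11
Step 4: integral_6^7 5.27 dx = 5.27*(7-6) = 5.27*1 = 5.27
Step 5: integral_7^8 3.37 dx = 3.37*(8-7) = 3.37*1 = 3.37
Total: 7.46 + 0.83 + 7.11 + 5.27 + 3.37 = 24.04


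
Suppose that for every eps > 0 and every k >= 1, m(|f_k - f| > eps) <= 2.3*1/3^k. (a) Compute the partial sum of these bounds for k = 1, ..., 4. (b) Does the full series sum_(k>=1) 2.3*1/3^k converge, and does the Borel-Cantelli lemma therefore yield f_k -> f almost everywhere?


Step 1: List the terms 2.3*1/3^k for k = 1 to 4:
  k=1: 0.766667
  k=2: 0.255556
  k=3: 0.085185
  k=4: 0.028395
Step 2: Partial sum = 0.766667 + 0.255556 + 0.085185 + 0.028395
     = 1.135802
Step 3: The full series sum_(k>=1) 2.3*1/3^k converges (geometric series with ratio 1/3 < 1; a constant multiple of a convergent series converges).
Step 4: Fix eps > 0. Since sum_k m(|f_k - f| > eps) < infinity, the Borel-Cantelli lemma gives
        m(limsup_k {|f_k - f| > eps}) = 0, i.e. for a.e. x, |f_k(x) - f(x)| <= eps for all large k.
        Applying this with eps = 1/j for j = 1, 2, ... and intersecting the countably many full-measure sets,
        for a.e. x we get limsup_k |f_k(x) - f(x)| <= 1/j for every j, hence f_k -> f almost everywhere.
Conclusion: series converges; Borel-Cantelli yields f_k -> f a.e.


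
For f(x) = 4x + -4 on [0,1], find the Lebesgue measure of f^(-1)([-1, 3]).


f^(-1)([-1, 3]) = {x : -1 <= 4x + -4 <= 3}
Solving: (-1 - -4)/4 <= x <= (3 - -4)/4
= [0.75, 1.75]
Intersecting with [0,1]: [0.75, 1]
Measure = 1 - 0.75 = 0.25


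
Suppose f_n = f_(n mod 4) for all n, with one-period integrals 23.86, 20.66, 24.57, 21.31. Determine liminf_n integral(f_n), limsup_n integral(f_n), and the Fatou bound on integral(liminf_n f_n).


The sequence (integral(f_n)) is periodic with period 4, repeating the values 23.86, 20.66, 24.57, 21.31 indefinitely.
Step 1: For a periodic sequence, every tail (a_m, a_(m+1), ...) contains all 4 period values infinitely often.
Step 2: Hence inf of every tail = min of the period values = min(23.86, 20.66, 24.57, 21.31) = 20.66.
        liminf_n integral(f_n) = sup over m of (inf of tail from m) = 20.66.
Step 3: Similarly sup of every tail = max of the period values = 24.57.
        limsup_n integral(f_n) = 24.57.
Step 4: Fatou's lemma: integral(liminf_n f_n) <= liminf_n integral(f_n) = 20.66.
        So the integral of the pointwise liminf is at most 20.66.


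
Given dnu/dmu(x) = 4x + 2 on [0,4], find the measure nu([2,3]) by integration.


nu(A) = integral_A (dnu/dmu) dmu = integral_2^3 (4x + 2) dx
Step 1: Antiderivative F(x) = (4/2)x^2 + 2x
Step 2: F(3) = (4/2)*3^2 + 2*3 = 18 + 6 = 24
Step 3: F(2) = (4/2)*2^2 + 2*2 = 8 + 4 = 12
Step 4: nu([2,3]) = F(3) - F(2) = 24 - 12 = 12


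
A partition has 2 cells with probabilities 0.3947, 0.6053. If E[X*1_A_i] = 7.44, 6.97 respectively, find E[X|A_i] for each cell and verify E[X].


For each cell A_i: E[X|A_i] = E[X*1_A_i] / P(A_i)
Step 1: E[X|A_1] = 7.44 / 0.3947 = 18.849759
Step 2: E[X|A_2] = 6.97 / 0.6053 = 11.514951
Verification: E[X] = sum E[X*1_A_i] = 7.44 + 6.97 = 14.41


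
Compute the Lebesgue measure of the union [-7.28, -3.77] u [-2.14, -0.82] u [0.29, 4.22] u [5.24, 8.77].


For pairwise disjoint intervals, m(union) = sum of lengths.
= (-3.77 - -7.28) + (-0.82 - -2.14) + (4.22 - 0.29) + (8.77 - 5.24)
= 3.51 + 1.32 + 3.93 + 3.53
= 12.29


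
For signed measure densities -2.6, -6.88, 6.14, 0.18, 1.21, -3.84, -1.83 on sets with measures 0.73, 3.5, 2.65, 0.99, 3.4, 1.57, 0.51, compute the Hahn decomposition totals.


Step 1: Compute signed measure on each set:
  Set 1: -2.6 * 0.73 = -1.898
  Set 2: -6.88 * 3.5 = -24.08
  Set 3: 6.14 * 2.65 = 16.271
  Set 4: 0.18 * 0.99 = 0.1782
  Set 5: 1.21 * 3.4 = 4.114
  Set 6: -3.84 * 1.57 = -6.0288
  Set 7: -1.83 * 0.51 = -0.9333
Step 2: Total signed measure = (-1.898) + (-24.08) + (16.271) + (0.1782) + (4.114) + (-6.0288) + (-0.9333)
     = -12.3769
Step 3: Positive part mu+(X) = sum of positive contributions = 20.5632
Step 4: Negative part mu-(X) = |sum of negative contributions| = 32.9401


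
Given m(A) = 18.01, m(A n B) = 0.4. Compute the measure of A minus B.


m(A \ B) = m(A) - m(A n B)
= 18.01 - 0.4
= 17.61


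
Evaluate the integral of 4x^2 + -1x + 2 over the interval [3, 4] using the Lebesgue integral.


The Lebesgue integral of a Riemann-integrable function agrees with the Riemann integral.
Antiderivative F(x) = (4/3)x^3 + (-1/2)x^2 + 2x
F(4) = (4/3)*4^3 + (-1/2)*4^2 + 2*4
     = (4/3)*64 + (-1/2)*16 + 2*4
     = 85.333333 + -8 + 8
     = 85.333333
F(3) = 37.5
Integral = F(4) - F(3) = 85.333333 - 37.5 = 47.833333


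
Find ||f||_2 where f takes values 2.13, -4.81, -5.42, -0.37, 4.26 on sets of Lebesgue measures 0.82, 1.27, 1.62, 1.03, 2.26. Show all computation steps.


Step 1: Compute |f_i|^2 for each value:
  |2.13|^2 = 4.5369
  |-4.81|^2 = 23.1361
  |-5.42|^2 = 29.3764
  |-0.37|^2 = 0.1369
  |4.26|^2 = 18.1476
Step 2: Multiply by measures and sum:
  4.5369 * 0.82 = 3.720258
  23.1361 * 1.27 = 29.382847
  29.3764 * 1.62 = 47.589768
  0.1369 * 1.03 = 0.141007
  18.1476 * 2.26 = 41.013576
Sum = 3.720258 + 29.382847 + 47.589768 + 0.141007 + 41.013576 = 121.847456
Step 3: Take the p-th root:
||f||_2 = (121.847456)^(1/2) = 11.038454


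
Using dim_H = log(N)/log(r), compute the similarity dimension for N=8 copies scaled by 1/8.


For a self-similar set with N copies scaled by 1/r:
dim_H = log(N)/log(r) = log(8)/log(8)
= 2.079442/2.079442
= 1


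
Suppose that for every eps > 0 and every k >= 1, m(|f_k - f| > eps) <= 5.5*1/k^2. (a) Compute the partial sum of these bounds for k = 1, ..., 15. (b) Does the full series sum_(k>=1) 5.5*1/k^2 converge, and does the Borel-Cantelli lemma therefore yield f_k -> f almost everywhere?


Step 1: List the terms 5.5*1/k^2 for k = 1 to 15:
  k=1: 5.5
  k=2: 1.375
  k=3: 0.611111
  k=4: 0.34375
  k=5: 0.22
  k=6: 0.152778
  k=7: 0.112245
  k=8: 0.085938
  k=9: 0.067901
  k=10: 0.055
  k=11: 0.045455
  k=12: 0.038194
  k=13: 0.032544
  k=14: 0.028061
  k=15: 0.024444
Step 2: Partial sum = 5.5 + 1.375 + 0.611111 + 0.34375 + 0.22 + 0.152778 + 0.112245 + 0.085938 + 0.067901 + 0.055 + 0.045455 + 0.038194 + 0.032544 + 0.028061 + 0.024444
     = 8.692422
Step 3: The full series sum_(k>=1) 5.5*1/k^2 converges (p-series with p = 2 > 1; a constant multiple of a convergent series converges).
Step 4: Fix eps > 0. Since sum_k m(|f_k - f| > eps) < infinity, the Borel-Cantelli lemma gives
        m(limsup_k {|f_k - f| > eps}) = 0, i.e. for a.e. x, |f_k(x) - f(x)| <= eps for all large k.
        Applying this with eps = 1/j for j = 1, 2, ... and intersecting the countably many full-measure sets,
        for a.e. x we get limsup_k |f_k(x) - f(x)| <= 1/j for every j, hence f_k -> f almost everywhere.
Conclusion: series converges; Borel-Cantelli yields f_k -> f a.e.


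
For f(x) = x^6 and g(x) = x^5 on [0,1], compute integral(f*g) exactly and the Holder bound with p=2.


Step 1: Exact integral of f*g = integral(x^11, 0, 1) = 1/12
     = 0.083333
Step 2: Holder bound with p=2, q=2:
  ||f||_p = (integral x^12 dx)^(1/2) = (1/13)^(1/2) = 0.27735
  ||g||_q = (integral x^10 dx)^(1/2) = (1/11)^(1/2) = 0.301511
Step 3: Holder bound = ||f||_p * ||g||_q = 0.27735 * 0.301511 = 0.083624
Verification: 0.083333 <= 0.083624 (Holder holds)


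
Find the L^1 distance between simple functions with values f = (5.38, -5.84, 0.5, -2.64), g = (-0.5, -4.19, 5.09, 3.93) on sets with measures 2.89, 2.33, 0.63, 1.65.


Step 1: Compute differences f_i - g_i:
  5.38 - -0.5 = 5.88
  -5.84 - -4.19 = -1.65
  0.5 - 5.09 = -4.59
  -2.64 - 3.93 = -6.57
Step 2: Compute |diff|^1 * measure for each set:
  |5.88|^1 * 2.89 = 5.88 * 2.89 = 16.9932
  |-1.65|^1 * 2.33 = 1.65 * 2.33 = 3.8445
  |-4.59|^1 * 0.63 = 4.59 * 0.63 = 2.8917
  |-6.57|^1 * 1.65 = 6.57 * 1.65 = 10.8405
Step 3: Sum = 34.5699
Step 4: ||f-g||_1 = (34.5699)^(1/1) = 34.5699


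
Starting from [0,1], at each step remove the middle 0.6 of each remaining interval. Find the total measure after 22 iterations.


Step 1: At each step, fraction remaining = 1 - 0.6 = 0.4
Step 2: After 22 steps, measure = (0.4)^22
Result = 1.759219e-09


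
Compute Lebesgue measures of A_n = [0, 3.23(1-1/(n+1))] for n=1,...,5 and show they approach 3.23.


By continuity of measure from below: if A_n increases to A, then m(A_n) -> m(A).
Here A = [0, 3.23], so m(A) = 3.23
Step 1: a_1 = 3.23*(1 - 1/2) = 1.615, m(A_1) = 1.615
Step 2: a_2 = 3.23*(1 - 1/3) = 2.1533, m(A_2) = 2.1533
Step 3: a_3 = 3.23*(1 - 1/4) = 2.4225, m(A_3) = 2.4225
Step 4: a_4 = 3.23*(1 - 1/5) = 2.584, m(A_4) = 2.584
Step 5: a_5 = 3.23*(1 - 1/6) = 2.6917, m(A_5) = 2.6917
Limit: m(A_n) -> m([0,3.23]) = 3.23


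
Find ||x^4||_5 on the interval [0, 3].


Step 1: ||f||_5 = (integral_0^3 |x^4|^5 dx)^(1/5)
     = (integral_0^3 x^20 dx)^(1/5)
Step 2: integral_0^3 x^20 dx = [x^21/(21)] from 0 to 3 = 3^21/21
     = 10460353203/21 = 4.981121e+08
Step 3: ||f||_5 = (4.981121e+08)^(1/5) = 54.886484


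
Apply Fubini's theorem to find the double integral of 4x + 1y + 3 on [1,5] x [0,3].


By Fubini, integrate in x first, then y.
Step 1: Fix y, integrate over x in [1,5]:
  integral(4x + 1y + 3, x=1..5)
  = 4*(5^2 - 1^2)/2 + (1y + 3)*(5 - 1)
  = 48 + (1y + 3)*4
  = 48 + 4y + 12
  = 60 + 4y
Step 2: Integrate over y in [0,3]:
  integral(60 + 4y, y=0..3)
  = 60*3 + 4*(3^2 - 0^2)/2
  = 180 + 18
  = 198


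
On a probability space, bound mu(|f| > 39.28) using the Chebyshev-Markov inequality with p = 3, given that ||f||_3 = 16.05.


Chebyshev/Markov inequality: mu(|f| > eps) <= (||f||_p / eps)^p
Step 1: ||f||_3 / eps = 16.05 / 39.28 = 0.408605
Step 2: Raise to power p = 3:
  (0.408605)^3 = 0.06822
Step 3: Therefore mu(|f| > 39.28) <= 0.06822


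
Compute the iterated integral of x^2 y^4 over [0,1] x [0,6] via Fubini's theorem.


By Fubini's theorem, the double integral factors as a product of single integrals:
Step 1: integral_0^1 x^2 dx = [x^3/3] from 0 to 1
     = 1^3/3 = 0.333333
Step 2: integral_0^6 y^4 dy = [y^5/5] from 0 to 6
     = 6^5/5 = 1555.2
Step 3: Double integral = 0.333333 * 1555.2 = 518.4


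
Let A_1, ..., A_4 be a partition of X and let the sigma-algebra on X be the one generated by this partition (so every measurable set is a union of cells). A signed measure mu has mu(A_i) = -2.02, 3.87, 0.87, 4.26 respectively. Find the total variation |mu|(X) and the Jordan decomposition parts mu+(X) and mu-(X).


Step 1: Every measurable set is a union of atoms (the cells / points), so a Hahn decomposition is
  obtained by grouping atoms by sign: P = union of atoms with mu > 0, N = union of the remaining atoms.
  Atoms in P (indices): 2, 3, 4;  atoms in N (indices): 1
  Positive values: 3.87, 0.87, 4.26
  Negative values: -2.02
Step 2: mu+(X) = mu(P) = sum of positive atom values = 9
Step 3: mu-(X) = -mu(N) = sum of |negative atom values| = 2.02
Step 4: |mu|(X) = mu+(X) + mu-(X) = 9 + 2.02 = 11.02


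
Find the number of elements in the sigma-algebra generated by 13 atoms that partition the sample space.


Each element of the sigma-algebra is a union of some subset of the 13 atoms.
The number of such subsets is 2^13 = 8192.


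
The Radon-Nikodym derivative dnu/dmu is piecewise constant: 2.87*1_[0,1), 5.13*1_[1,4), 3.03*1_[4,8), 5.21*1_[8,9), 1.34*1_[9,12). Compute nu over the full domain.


Integrate each piece of the Radon-Nikodym derivative:
Step 1: integral_0^1 2.87 dx = 2.87*(1-0) = 2.87*1 = 2.87
Step 2: integral_1^4 5.13 dx = 5.13*(4-1) = 5.13*3 = 15.39
Step 3: integral_4^8 3.03 dx = 3.03*(8-4) = 3.03*4 = 12.12
Step 4: integral_8^9 5.21 dx = 5.21*(9-8) = 5.21*1 = 5.21
Step 5: integral_9^12 1.34 dx = 1.34*(12-9) = 1.34*3 = 4.02
Total: 2.87 + 15.39 + 12.12 + 5.21 + 4.02 = 39.61


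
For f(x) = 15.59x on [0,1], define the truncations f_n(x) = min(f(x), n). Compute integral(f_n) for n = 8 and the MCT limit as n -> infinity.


f(x) = 15.59x on [0,1]; f_n(x) = min(15.59x, n). At n = 8:
Step 1: f(x) reaches 8 at x = 8/15.59 = 0.513149
Step 2: integral(f_8) = integral(15.59x, 0, 0.513149) + integral(8, 0.513149, 1)
       = 15.59*0.513149^2/2 + 8*(1 - 0.513149)
       = 2.052598 + 3.894804
       = 5.947402
Step 3: As n -> infinity, f_n increases to f, so by MCT integral(f_n) -> integral(f) = 15.59/2 = 7.795.
Convergence: integral(f_8) = 5.947402 -> 7.795 as n -> infinity


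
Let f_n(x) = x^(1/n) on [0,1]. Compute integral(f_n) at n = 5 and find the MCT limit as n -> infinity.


At n = 5: f_5(x) = x^(1/5).
Step 1: integral(x^(1/5), 0, 1) = [x^(1/5+1) / (1/5+1)] from 0 to 1
     = 1 / (1/5 + 1) = 1 / ((5+1)/5) = 5/(5+1)
     = 5/6 = 0.833333
Step 2: As n -> infinity, f_n(x) = x^(1/n) -> 1 for x in (0,1], and f_n is increasing in n.
By MCT, lim_n integral(f_n) = integral(lim_n f_n) = integral(1, 0, 1) = 1.
Step 3: Verify convergence: 5/6 = 0.833333 -> 1


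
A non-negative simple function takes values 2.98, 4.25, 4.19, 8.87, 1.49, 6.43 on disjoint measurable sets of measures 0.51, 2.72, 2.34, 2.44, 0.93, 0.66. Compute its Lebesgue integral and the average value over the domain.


Step 1: Integral = sum(value_i * measure_i)
= 2.98*0.51 + 4.25*2.72 + 4.19*2.34 + 8.87*2.44 + 1.49*0.93 + 6.43*0.66
= 1.5198 + 11.56 + 9.8046 + 21.6428 + 1.3857 + 4.2438
= 50.1567
Step 2: Total measure of domain = 0.51 + 2.72 + 2.34 + 2.44 + 0.93 + 0.66 = 9.6
Step 3: Average value = 50.1567 / 9.6 = 5.224656


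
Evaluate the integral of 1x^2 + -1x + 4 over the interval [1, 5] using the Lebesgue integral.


The Lebesgue integral of a Riemann-integrable function agrees with the Riemann integral.
Antiderivative F(x) = (1/3)x^3 + (-1/2)x^2 + 4x
F(5) = (1/3)*5^3 + (-1/2)*5^2 + 4*5
     = (1/3)*125 + (-1/2)*25 + 4*5
     = 41.666667 + -12.5 + 20
     = 49.166667
F(1) = 3.833333
Integral = F(5) - F(1) = 49.166667 - 3.833333 = 45.333333


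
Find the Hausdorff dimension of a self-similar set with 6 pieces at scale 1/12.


For a self-similar set with N copies scaled by 1/r:
dim_H = log(N)/log(r) = log(6)/log(12)
= 1.791759/2.484907
= 0.721057


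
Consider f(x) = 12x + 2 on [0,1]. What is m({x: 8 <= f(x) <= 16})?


f^(-1)([8, 16]) = {x : 8 <= 12x + 2 <= 16}
Solving: (8 - 2)/12 <= x <= (16 - 2)/12
= [0.5, 1.166667]
Intersecting with [0,1]: [0.5, 1]
Measure = 1 - 0.5 = 0.5


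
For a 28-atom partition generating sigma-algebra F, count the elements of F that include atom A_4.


Each element of F is a union of some subset S of the 28 atoms.
The element contains A_4 iff A_4 is in S.
So we count subsets S of {A_1,...,A_28} with A_4 in S: choose freely among the other 27 atoms.
Count = 2^(28-1) = 2^27 = 134217728.


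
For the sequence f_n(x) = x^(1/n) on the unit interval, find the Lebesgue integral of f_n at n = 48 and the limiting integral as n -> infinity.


At n = 48: f_48(x) = x^(1/48).
Step 1: integral(x^(1/48), 0, 1) = [x^(1/48+1) / (1/48+1)] from 0 to 1
     = 1 / (1/48 + 1) = 1 / ((48+1)/48) = 48/(48+1)
     = 48/49 = 0.979592
Step 2: As n -> infinity, f_n(x) = x^(1/n) -> 1 for x in (0,1], and f_n is increasing in n.
By MCT, lim_n integral(f_n) = integral(lim_n f_n) = integral(1, 0, 1) = 1.
Step 3: Verify convergence: 48/49 = 0.979592 -> 1


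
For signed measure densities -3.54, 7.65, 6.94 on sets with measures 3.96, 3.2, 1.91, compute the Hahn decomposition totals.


Step 1: Compute signed measure on each set:
  Set 1: -3.54 * 3.96 = -14.0184
  Set 2: 7.65 * 3.2 = 24.48
  Set 3: 6.94 * 1.91 = 13.2554
Step 2: Total signed measure = (-14.0184) + (24.48) + (13.2554)
     = 23.717
Step 3: Positive part mu+(X) = sum of positive contributions = 37.7354
Step 4: Negative part mu-(X) = |sum of negative contributions| = 14.0184


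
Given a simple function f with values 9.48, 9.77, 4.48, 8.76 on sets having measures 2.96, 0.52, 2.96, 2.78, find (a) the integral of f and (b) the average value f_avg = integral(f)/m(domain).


Step 1: Integral = sum(value_i * measure_i)
= 9.48*2.96 + 9.77*0.52 + 4.48*2.96 + 8.76*2.78
= 28.0608 + 5.0804 + 13.2608 + 24.3528
= 70.7548
Step 2: Total measure of domain = 2.96 + 0.52 + 2.96 + 2.78 = 9.22
Step 3: Average value = 70.7548 / 9.22 = 7.674056


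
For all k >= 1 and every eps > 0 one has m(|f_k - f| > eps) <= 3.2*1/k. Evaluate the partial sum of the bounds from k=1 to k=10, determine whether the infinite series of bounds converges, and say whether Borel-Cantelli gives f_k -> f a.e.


Step 1: List the terms 3.2*1/k for k = 1 to 10:
  k=1: 3.2
  k=2: 1.6
  k=3: 1.066667
  k=4: 0.8
  k=5: 0.64
  k=6: 0.533333
  k=7: 0.457143
  k=8: 0.4
  k=9: 0.355556
  k=10: 0.32
Step 2: Partial sum = 3.2 + 1.6 + 1.066667 + 0.8 + 0.64 + 0.533333 + 0.457143 + 0.4 + 0.355556 + 0.32
     = 9.372698
Step 3: The full series sum_(k>=1) 3.2*1/k diverges (harmonic series, p = 1; a nonzero constant multiple of a divergent series diverges).
Step 4: The (first) Borel-Cantelli lemma requires a summable sequence of measures, so it does not apply here;
        from this bound alone no conclusion about a.e. convergence can be drawn (convergence in measure still
        gives an a.e.-convergent subsequence, but not a.e. convergence of the whole sequence).
Conclusion: series diverges; Borel-Cantelli is inconclusive about a.e. convergence of f_k.


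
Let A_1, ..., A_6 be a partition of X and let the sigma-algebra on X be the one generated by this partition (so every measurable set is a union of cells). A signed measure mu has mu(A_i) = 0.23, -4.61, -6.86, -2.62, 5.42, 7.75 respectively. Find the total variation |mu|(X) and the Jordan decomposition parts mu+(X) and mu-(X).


Step 1: Every measurable set is a union of atoms (the cells / points), so a Hahn decomposition is
  obtained by grouping atoms by sign: P = union of atoms with mu > 0, N = union of the remaining atoms.
  Atoms in P (indices): 1, 5, 6;  atoms in N (indices): 2, 3, 4
  Positive values: 0.23, 5.42, 7.75
  Negative values: -4.61, -6.86, -2.62
Step 2: mu+(X) = mu(P) = sum of positive atom values = 13.4
Step 3: mu-(X) = -mu(N) = sum of |negative atom values| = 14.09
Step 4: |mu|(X) = mu+(X) + mu-(X) = 13.4 + 14.09 = 27.49


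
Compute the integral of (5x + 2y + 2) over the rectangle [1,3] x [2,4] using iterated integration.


By Fubini, integrate in x first, then y.
Step 1: Fix y, integrate over x in [1,3]:
  integral(5x + 2y + 2, x=1..3)
  = 5*(3^2 - 1^2)/2 + (2y + 2)*(3 - 1)
  = 20 + (2y + 2)*2
  = 20 + 4y + 4
  = 24 + 4y
Step 2: Integrate over y in [2,4]:
  integral(24 + 4y, y=2..4)
  = 24*2 + 4*(4^2 - 2^2)/2
  = 48 + 24
  = 72


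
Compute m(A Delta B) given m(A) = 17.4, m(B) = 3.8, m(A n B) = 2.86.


m(A Delta B) = m(A) + m(B) - 2*m(A n B)
= 17.4 + 3.8 - 2*2.86
= 17.4 + 3.8 - 5.72
= 15.48


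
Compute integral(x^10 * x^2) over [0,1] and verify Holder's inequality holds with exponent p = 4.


Step 1: Exact integral of f*g = integral(x^12, 0, 1) = 1/13
     = 0.076923
Step 2: Holder bound with p=4, q=1.333333:
  ||f||_p = (integral x^40 dx)^(1/4) = (1/41)^(1/4) = 0.395188
  ||g||_q = (integral x^2.666667 dx)^(1/1.333333) = (1/3.666667)^(1/1.333333) = 0.377395
Step 3: Holder bound = ||f||_p * ||g||_q = 0.395188 * 0.377395 = 0.149142
Verification: 0.076923 <= 0.149142 (Holder holds)


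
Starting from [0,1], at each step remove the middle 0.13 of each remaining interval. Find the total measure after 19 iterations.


Step 1: At each step, fraction remaining = 1 - 0.13 = 0.87
Step 2: After 19 steps, measure = (0.87)^19
Result = 0.070936


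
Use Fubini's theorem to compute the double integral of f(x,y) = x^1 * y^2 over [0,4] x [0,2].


By Fubini's theorem, the double integral factors as a product of single integrals:
Step 1: integral_0^4 x^1 dx = [x^2/2] from 0 to 4
     = 4^2/2 = 8
Step 2: integral_0^2 y^2 dy = [y^3/3] from 0 to 2
     = 2^3/3 = 2.666667
Step 3: Double integral = 8 * 2.666667 = 21.333333
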